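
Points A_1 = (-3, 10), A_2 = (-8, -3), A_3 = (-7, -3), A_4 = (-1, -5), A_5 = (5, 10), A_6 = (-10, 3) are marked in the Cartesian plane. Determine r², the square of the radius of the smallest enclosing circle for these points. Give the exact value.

84.5

The farthest pair is A_2–A_5 with squared distance 338. The circle on this segment as diameter has centre (-1.5, 3.5) and r² = 338/4 = 84.5.
Check A_1: distance² to centre = 44.5 ≤ 84.5, so it lies inside.
All remaining points lie in this disk, and no smaller disk contains both endpoints, so this is the minimum enclosing circle.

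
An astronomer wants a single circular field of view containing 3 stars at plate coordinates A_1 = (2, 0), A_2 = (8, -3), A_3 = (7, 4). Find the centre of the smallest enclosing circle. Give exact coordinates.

(153/26, 7/26)

Side lengths²: A_1A_2² = 45, A_1A_3² = 41, A_2A_3² = 50.
Since A_2A_3² = 50 < 45 + 41 = 86, the triangle is acute, so the smallest enclosing circle is the circumcircle.
Circumcentre = (153/26, 7/26), r² = 5125/338.
Centre = (153/26, 7/26).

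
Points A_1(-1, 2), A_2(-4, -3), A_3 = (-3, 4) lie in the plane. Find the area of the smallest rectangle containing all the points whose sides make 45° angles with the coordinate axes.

24

In coordinates u = x + y, v = x − y the rectangle is axis-aligned; the map (x,y)→(u,v) scales areas by 2.
u-values: 1, -7, 1; range = 1 − (-7) = 8.
v-values: -3, -1, -7; range = -1 − (-7) = 6.
Area = (8 × 6) / 2 = 24.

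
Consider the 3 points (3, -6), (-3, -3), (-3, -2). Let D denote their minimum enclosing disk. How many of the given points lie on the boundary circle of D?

Call the three points A, B, C in the order given.
Side lengths²: AB² = 45, AC² = 52, BC² = 1.
Since AC² = 52 ≥ 45 + 1 = 46, the angle opposite AC is not acute, so the smallest enclosing circle has AC as diameter.
Centre = midpoint of AC = (0, -4), r² = 52/4 = 13.
The points at distance exactly r from the centre are (3, -6), (-3, -2) — 2 points.

2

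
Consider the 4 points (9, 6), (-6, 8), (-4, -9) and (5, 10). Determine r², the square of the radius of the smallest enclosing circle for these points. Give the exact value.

110.5

The farthest pair is (-4, -9)–(5, 10) with squared distance 442. The circle on this segment as diameter has centre (0.5, 0.5) and r² = 442/4 = 110.5.
Check (9, 6): distance² to centre = 102.5 ≤ 110.5, so it lies inside.
All remaining points lie in this disk, and no smaller disk contains both endpoints, so this is the minimum enclosing circle.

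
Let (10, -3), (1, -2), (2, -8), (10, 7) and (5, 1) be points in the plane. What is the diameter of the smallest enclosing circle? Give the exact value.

The farthest pair is (2, -8)–(10, 7) with squared distance 289. The circle on this segment as diameter has centre (6, -0.5) and r² = 289/4 = 72.25.
Check (10, -3): distance² to centre = 22.25 ≤ 72.25, so it lies inside.
All remaining points lie in this disk, and no smaller disk contains both endpoints, so this is the minimum enclosing circle.
Diameter = 2r = 2√(72.25) = 17.

17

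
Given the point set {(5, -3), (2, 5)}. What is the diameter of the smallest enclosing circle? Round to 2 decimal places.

The smallest circle enclosing two points has them as diameter endpoints.
Centre = midpoint = (3.5, 1); r² = |(5, -3)−(2, 5)|²/4 = 73/4 = 18.25.
Diameter = 2r = 2√(18.25) ≈ 8.54.

8.54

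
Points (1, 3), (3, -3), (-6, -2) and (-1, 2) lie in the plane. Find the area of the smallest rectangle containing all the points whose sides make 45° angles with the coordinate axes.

60

In coordinates u = x + y, v = x − y the rectangle is axis-aligned; the map (x,y)→(u,v) scales areas by 2.
u-values: 4, 0, -8, 1; range = 4 − (-8) = 12.
v-values: -2, 6, -4, -3; range = 6 − (-4) = 10.
Area = (12 × 10) / 2 = 60.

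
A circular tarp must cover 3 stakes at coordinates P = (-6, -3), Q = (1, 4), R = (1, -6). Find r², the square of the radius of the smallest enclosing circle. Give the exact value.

29

Side lengths²: PQ² = 98, PR² = 58, QR² = 100.
Since QR² = 100 < 98 + 58 = 156, the triangle is acute, so the smallest enclosing circle is the circumcircle.
Circumcentre = (-1, -1), r² = 29.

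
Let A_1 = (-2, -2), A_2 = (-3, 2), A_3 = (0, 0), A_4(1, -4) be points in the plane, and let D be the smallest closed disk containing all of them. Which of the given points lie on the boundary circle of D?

A_2, A_4

The farthest pair is A_2–A_4 with squared distance 52. The circle on this segment as diameter has centre (-1, -1) and r² = 52/4 = 13.
Check A_1: distance² to centre = 2 ≤ 13, so it lies inside.
All remaining points lie in this disk, and no smaller disk contains both endpoints, so this is the minimum enclosing circle.
The points at distance exactly r from the centre are A_2, A_4 — 2 points.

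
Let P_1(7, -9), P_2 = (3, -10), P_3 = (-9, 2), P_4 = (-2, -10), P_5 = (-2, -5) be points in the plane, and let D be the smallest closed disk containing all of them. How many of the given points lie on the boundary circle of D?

The farthest pair is P_1–P_3 with squared distance 377. The circle on this segment as diameter has centre (-1, -3.5) and r² = 377/4 = 94.25.
Check P_2: distance² to centre = 58.25 ≤ 94.25, so it lies inside.
All remaining points lie in this disk, and no smaller disk contains both endpoints, so this is the minimum enclosing circle.
The points at distance exactly r from the centre are P_1, P_3 — 2 points.

2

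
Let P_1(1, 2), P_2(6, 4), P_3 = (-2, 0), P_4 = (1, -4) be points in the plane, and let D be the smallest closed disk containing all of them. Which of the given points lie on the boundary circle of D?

A smallest enclosing disk is always determined by at most three of the input points on its boundary.
The minimum enclosing circle is determined by three boundary points: P_2, P_3, P_4.
Their circumcentre is (61/22, 5/11) with r² = 11125/484.
The farthest remaining point P_1 is at distance² 2677/484 ≤ 11125/484.
The points at distance exactly r from the centre are P_2, P_3, P_4 — 3 points.

P_2, P_3, P_4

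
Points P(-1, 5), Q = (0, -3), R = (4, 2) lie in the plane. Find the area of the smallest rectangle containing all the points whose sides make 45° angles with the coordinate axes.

In coordinates u = x + y, v = x − y the rectangle is axis-aligned; the map (x,y)→(u,v) scales areas by 2.
u-values: 4, -3, 6; range = 6 − (-3) = 9.
v-values: -6, 3, 2; range = 3 − (-6) = 9.
Area = (9 × 9) / 2 = 40.5.

40.5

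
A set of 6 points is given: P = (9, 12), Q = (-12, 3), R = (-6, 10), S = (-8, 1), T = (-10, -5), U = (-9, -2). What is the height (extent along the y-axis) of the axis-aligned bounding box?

max y = 12, min y = -5, so height = 17.

17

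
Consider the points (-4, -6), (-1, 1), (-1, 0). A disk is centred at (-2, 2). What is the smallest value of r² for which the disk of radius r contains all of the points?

68

The required radius is the distance from (-2, 2) to the farthest point.
Squared distances: 68, 2, 5.
Maximum is 68, attained at (-4, -6).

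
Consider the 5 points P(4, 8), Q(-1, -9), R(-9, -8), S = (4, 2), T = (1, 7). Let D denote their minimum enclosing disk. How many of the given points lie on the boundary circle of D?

By Welzl's lemma the MEC is supported by two points (diametrically opposite) or three points (on a circumcircle).
The farthest pair is P–R with squared distance 425. The circle on this segment as diameter has centre (-2.5, 0) and r² = 425/4 = 106.25.
Check Q: distance² to centre = 83.25 ≤ 106.25, so it lies inside.
All remaining points lie in this disk, and no smaller disk contains both endpoints, so this is the minimum enclosing circle.
The points at distance exactly r from the centre are P, R — 2 points.

2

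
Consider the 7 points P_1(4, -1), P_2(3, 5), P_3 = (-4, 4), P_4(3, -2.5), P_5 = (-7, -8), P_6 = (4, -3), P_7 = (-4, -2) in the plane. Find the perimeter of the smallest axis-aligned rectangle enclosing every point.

48

Width = max x − min x = 4 − (-7) = 11.
Height = max y − min y = 5 − (-8) = 13.
Perimeter = 2(11 + 13) = 48.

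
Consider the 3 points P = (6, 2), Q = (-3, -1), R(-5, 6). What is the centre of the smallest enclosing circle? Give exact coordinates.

(19/46, 173/46)

Side lengths²: PQ² = 90, PR² = 137, QR² = 53.
Since PR² = 137 < 90 + 53 = 143, the triangle is acute, so the smallest enclosing circle is the circumcircle.
Circumcentre = (19/46, 173/46), r² = 36305/1058.
Centre = (19/46, 173/46).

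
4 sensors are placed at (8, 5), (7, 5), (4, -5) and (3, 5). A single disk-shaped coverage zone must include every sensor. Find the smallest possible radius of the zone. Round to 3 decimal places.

The minimum enclosing circle is determined by three boundary points: (8, 5), (4, -5), (3, 5).
Their circumcentre is (5.5, 0.2) with r² = 29.29.
The farthest remaining point (7, 5) is at distance² 25.29 ≤ 29.29.
r = √(29.29) ≈ 5.412.

5.412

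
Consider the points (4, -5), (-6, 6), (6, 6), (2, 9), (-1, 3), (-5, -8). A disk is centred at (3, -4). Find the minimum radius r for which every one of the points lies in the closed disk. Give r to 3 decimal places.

The required radius is the distance from (3, -4) to the farthest point.
Squared distances: 2, 181, 109, 170, 65, 80.
Maximum is 181, attained at (-6, 6).
r = √181 ≈ 13.454.

13.454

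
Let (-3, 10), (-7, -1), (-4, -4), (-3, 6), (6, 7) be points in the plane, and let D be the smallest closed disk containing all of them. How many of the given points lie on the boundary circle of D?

A smallest enclosing disk is always determined by at most three of the input points on its boundary.
The minimum enclosing circle is determined by three boundary points: (-3, 10), (-4, -4), (6, 7).
Their circumcentre is (-35/86, 239/86) with r² = 217685/3698.
The farthest remaining point (-7, -1) is at distance² 213557/3698 ≤ 217685/3698.
The points at distance exactly r from the centre are (-3, 10), (-4, -4), (6, 7) — 3 points.

3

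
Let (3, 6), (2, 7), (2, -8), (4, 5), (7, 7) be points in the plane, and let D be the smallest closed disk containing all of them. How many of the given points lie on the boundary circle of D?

The minimum enclosing circle of a finite set is fixed by two of the points (as a diameter) or three (as a circumcircle).
The farthest pair is (2, -8)–(7, 7) with squared distance 250. The circle on this segment as diameter has centre (4.5, -0.5) and r² = 250/4 = 62.5.
Check (3, 6): distance² to centre = 44.5 ≤ 62.5, so it lies inside.
All remaining points lie in this disk, and no smaller disk contains both endpoints, so this is the minimum enclosing circle.
The points at distance exactly r from the centre are (2, 7), (2, -8), (7, 7) — 3 points.

3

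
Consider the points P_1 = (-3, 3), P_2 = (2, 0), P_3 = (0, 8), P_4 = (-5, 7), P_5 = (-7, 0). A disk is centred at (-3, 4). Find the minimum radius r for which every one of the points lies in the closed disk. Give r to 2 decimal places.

The required radius is the distance from (-3, 4) to the farthest point.
Squared distances: 1, 41, 25, 13, 32.
Maximum is 41, attained at P_2.
r = √41 ≈ 6.40.

6.40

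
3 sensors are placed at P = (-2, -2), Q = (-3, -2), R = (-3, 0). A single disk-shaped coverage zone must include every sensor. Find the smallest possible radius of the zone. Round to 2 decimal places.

1.12

Side lengths²: PQ² = 1, PR² = 5, QR² = 4.
Since PR² = 5 ≥ 4 + 1 = 5, the angle opposite PR is not acute, so the smallest enclosing circle has PR as diameter.
Centre = midpoint of PR = (-2.5, -1), r² = 5/4 = 1.25.
r = √(1.25) ≈ 1.12.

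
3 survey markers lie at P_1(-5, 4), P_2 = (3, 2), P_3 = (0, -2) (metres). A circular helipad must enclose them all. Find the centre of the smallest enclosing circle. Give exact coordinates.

Side lengths²: P_1P_2² = 68, P_1P_3² = 61, P_2P_3² = 25.
Since P_1P_2² = 68 < 61 + 25 = 86, the triangle is acute, so the smallest enclosing circle is the circumcircle.
Circumcentre = (-47/38, 39/19), r² = 25925/1444.
Centre = (-47/38, 39/19).

(-47/38, 39/19)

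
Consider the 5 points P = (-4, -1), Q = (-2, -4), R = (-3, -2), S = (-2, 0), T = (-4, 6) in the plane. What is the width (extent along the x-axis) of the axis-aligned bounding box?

2

max x = -2, min x = -4, so width = 2.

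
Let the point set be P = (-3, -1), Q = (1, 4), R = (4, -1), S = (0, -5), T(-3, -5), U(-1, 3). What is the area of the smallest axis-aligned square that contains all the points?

81

The bounding box has width 7 and height 9.
An axis-aligned square enclosing the set must have side ≥ max(width, height).
So the minimum side is max(7, 9) = 9.
Area = 9² = 81.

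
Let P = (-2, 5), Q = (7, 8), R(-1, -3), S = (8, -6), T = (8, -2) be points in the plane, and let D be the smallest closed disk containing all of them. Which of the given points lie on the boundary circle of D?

P, Q, S

A smallest enclosing disk is always determined by at most three of the input points on its boundary.
The minimum enclosing circle is determined by three boundary points: P, Q, S.
Their circumcentre is (379/86, 67/86) with r² = 217685/3698.
The farthest remaining point R is at distance² 160925/3698 ≤ 217685/3698.
The points at distance exactly r from the centre are P, Q, S — 3 points.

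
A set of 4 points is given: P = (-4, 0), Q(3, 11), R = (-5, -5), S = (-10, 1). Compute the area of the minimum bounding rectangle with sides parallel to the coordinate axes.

x ranges over [-10, 3], width 13.
y ranges over [-5, 11], height 16.
Area = 13 × 16 = 208.

208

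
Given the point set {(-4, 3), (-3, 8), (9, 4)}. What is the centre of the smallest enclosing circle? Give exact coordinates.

Call the three points A, B, C in the order given.
Side lengths²: AB² = 26, AC² = 170, BC² = 160.
Since AC² = 170 < 160 + 26 = 186, the triangle is acute, so the smallest enclosing circle is the circumcircle.
Circumcentre = (2.4375, 4.3125), r² = 43.1640625.
Centre = (2.4375, 4.3125).

(2.4375, 4.3125)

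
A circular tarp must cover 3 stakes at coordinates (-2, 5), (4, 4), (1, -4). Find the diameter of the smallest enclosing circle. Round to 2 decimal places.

Call the three points A, B, C in the order given.
Side lengths²: AB² = 37, AC² = 90, BC² = 73.
Since AC² = 90 < 73 + 37 = 110, the triangle is acute, so the smallest enclosing circle is the circumcircle.
Circumcentre = (13/34, 27/34), r² = 13505/578.
Diameter = 2r = 2√(13505/578) ≈ 9.67.

9.67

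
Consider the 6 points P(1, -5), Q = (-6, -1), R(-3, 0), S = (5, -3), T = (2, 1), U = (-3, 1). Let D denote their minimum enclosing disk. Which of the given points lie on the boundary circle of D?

Q, S

A smallest enclosing disk is always determined by at most three of the input points on its boundary.
The farthest pair is Q–S with squared distance 125. The circle on this segment as diameter has centre (-0.5, -2) and r² = 125/4 = 31.25.
Check P: distance² to centre = 11.25 ≤ 31.25, so it lies inside.
All remaining points lie in this disk, and no smaller disk contains both endpoints, so this is the minimum enclosing circle.
The points at distance exactly r from the centre are Q, S — 2 points.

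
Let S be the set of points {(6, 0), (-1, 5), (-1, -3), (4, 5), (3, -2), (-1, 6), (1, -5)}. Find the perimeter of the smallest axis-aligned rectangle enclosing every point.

Width = max x − min x = 6 − (-1) = 7.
Height = max y − min y = 6 − (-5) = 11.
Perimeter = 2(7 + 11) = 36.

36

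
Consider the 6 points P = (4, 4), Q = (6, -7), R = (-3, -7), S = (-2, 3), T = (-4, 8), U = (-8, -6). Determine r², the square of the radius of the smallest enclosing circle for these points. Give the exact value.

A smallest enclosing disk is always determined by at most three of the input points on its boundary.
The minimum enclosing circle is determined by three boundary points: Q, T, U.
Their circumcentre is (-0.575, -0.55) with r² = 84.833125.
The farthest remaining point R is at distance² 47.483125 ≤ 84.833125.

84.833125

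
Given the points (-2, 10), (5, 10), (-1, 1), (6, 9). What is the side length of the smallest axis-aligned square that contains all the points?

The bounding box has width 8 and height 9.
An axis-aligned square enclosing the set must have side ≥ max(width, height).
So the minimum side is max(8, 9) = 9.

9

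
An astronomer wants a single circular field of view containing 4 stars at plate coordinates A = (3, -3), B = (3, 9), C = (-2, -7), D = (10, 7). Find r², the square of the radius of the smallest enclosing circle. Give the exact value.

The minimum enclosing circle of a finite set is fixed by two of the points (as a diameter) or three (as a circumcircle).
The farthest pair is C–D with squared distance 340. The circle on this segment as diameter has centre (4, 0) and r² = 340/4 = 85.
Check A: distance² to centre = 10 ≤ 85, so it lies inside.
All remaining points lie in this disk, and no smaller disk contains both endpoints, so this is the minimum enclosing circle.

85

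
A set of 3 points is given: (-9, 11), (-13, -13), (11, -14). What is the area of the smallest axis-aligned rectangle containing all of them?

x ranges over [-13, 11], width 24.
y ranges over [-14, 11], height 25.
Area = 24 × 25 = 600.

600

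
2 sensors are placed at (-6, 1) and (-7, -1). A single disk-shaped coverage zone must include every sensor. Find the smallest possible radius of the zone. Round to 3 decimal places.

1.118

The smallest circle enclosing two points has them as diameter endpoints.
Centre = midpoint = (-6.5, 0); r² = |(-6, 1)−(-7, -1)|²/4 = 5/4 = 1.25.
r = √(1.25) ≈ 1.118.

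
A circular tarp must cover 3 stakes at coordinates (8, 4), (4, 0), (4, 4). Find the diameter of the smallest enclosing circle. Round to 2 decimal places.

5.66

Call the three points A, B, C in the order given.
Side lengths²: AB² = 32, AC² = 16, BC² = 16.
Since AB² = 32 ≥ 16 + 16 = 32, the angle opposite AB is not acute, so the smallest enclosing circle has AB as diameter.
Centre = midpoint of AB = (6, 2), r² = 32/4 = 8.
Diameter = 2r = 2√8 ≈ 5.66.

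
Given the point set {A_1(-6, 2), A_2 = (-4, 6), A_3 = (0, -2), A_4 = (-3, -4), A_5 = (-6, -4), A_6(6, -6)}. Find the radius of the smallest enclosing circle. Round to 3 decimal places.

7.814

The minimum enclosing circle of a finite set is fixed by two of the points (as a diameter) or three (as a circumcircle).
The minimum enclosing circle is determined by three boundary points: A_2, A_5, A_6.
Their circumcentre is (25/31, -5/31) with r² = 58682/961.
The farthest remaining point A_1 is at distance² 49010/961 ≤ 58682/961.
r = √(58682/961) ≈ 7.814.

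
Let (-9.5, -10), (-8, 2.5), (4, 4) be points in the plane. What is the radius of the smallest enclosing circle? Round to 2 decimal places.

Call the three points A, B, C in the order given.
Side lengths²: AB² = 158.5, AC² = 378.25, BC² = 146.25.
Since AC² = 378.25 ≥ 158.5 + 146.25 = 304.75, the angle opposite AC is not acute, so the smallest enclosing circle has AC as diameter.
Centre = midpoint of AC = (-2.75, -3), r² = 378.25/4 = 94.5625.
r = √(94.5625) ≈ 9.72.

9.72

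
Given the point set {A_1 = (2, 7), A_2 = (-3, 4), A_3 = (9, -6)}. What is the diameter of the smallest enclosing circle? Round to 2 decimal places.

15.64

Side lengths²: A_1A_2² = 34, A_1A_3² = 218, A_2A_3² = 244.
Since A_2A_3² = 244 < 218 + 34 = 252, the triangle is acute, so the smallest enclosing circle is the circumcircle.
Circumcentre = (139/43, -31/43), r² = 113033/1849.
Diameter = 2r = 2√(113033/1849) ≈ 15.64.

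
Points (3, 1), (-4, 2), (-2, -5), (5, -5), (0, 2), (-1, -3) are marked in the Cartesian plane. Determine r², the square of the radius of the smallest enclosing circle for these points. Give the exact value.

32.5

The minimum enclosing circle of a finite set is fixed by two of the points (as a diameter) or three (as a circumcircle).
The farthest pair is (-4, 2)–(5, -5) with squared distance 130. The circle on this segment as diameter has centre (0.5, -1.5) and r² = 130/4 = 32.5.
Check (3, 1): distance² to centre = 12.5 ≤ 32.5, so it lies inside.
All remaining points lie in this disk, and no smaller disk contains both endpoints, so this is the minimum enclosing circle.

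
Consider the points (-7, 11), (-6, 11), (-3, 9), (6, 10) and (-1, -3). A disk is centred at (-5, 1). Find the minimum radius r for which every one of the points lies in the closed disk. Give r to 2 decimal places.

14.21

The required radius is the distance from (-5, 1) to the farthest point.
Squared distances: 104, 101, 68, 202, 32.
Maximum is 202, attained at (6, 10).
r = √202 ≈ 14.21.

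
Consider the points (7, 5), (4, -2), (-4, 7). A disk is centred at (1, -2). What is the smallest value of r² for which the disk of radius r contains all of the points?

The required radius is the distance from (1, -2) to the farthest point.
Squared distances: 85, 9, 106.
Maximum is 106, attained at (-4, 7).

106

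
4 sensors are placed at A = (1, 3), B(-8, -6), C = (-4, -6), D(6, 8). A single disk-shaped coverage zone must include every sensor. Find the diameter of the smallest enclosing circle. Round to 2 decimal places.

The minimum enclosing circle of a finite set is fixed by two of the points (as a diameter) or three (as a circumcircle).
The farthest pair is B–D with squared distance 392. The circle on this segment as diameter has centre (-1, 1) and r² = 392/4 = 98.
Check A: distance² to centre = 8 ≤ 98, so it lies inside.
All remaining points lie in this disk, and no smaller disk contains both endpoints, so this is the minimum enclosing circle.
Diameter = 2r = 2√98 ≈ 19.80.

19.80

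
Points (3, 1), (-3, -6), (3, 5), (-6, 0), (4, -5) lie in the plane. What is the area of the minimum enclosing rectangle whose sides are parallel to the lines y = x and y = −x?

In coordinates u = x + y, v = x − y the rectangle is axis-aligned; the map (x,y)→(u,v) scales areas by 2.
u-values: 4, -9, 8, -6, -1; range = 8 − (-9) = 17.
v-values: 2, 3, -2, -6, 9; range = 9 − (-6) = 15.
Area = (17 × 15) / 2 = 127.5.

127.5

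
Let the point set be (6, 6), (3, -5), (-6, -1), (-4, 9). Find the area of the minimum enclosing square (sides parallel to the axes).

196

The bounding box has width 12 and height 14.
An axis-aligned square enclosing the set must have side ≥ max(width, height).
So the minimum side is max(12, 14) = 14.
Area = 14² = 196.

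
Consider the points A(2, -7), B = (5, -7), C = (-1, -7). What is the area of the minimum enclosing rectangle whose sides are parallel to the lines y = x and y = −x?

In coordinates u = x + y, v = x − y the rectangle is axis-aligned; the map (x,y)→(u,v) scales areas by 2.
u-values: -5, -2, -8; range = -2 − (-8) = 6.
v-values: 9, 12, 6; range = 12 − 6 = 6.
Area = (6 × 6) / 2 = 18.

18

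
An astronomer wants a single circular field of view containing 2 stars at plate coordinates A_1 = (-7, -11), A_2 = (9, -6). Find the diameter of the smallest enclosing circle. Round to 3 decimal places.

16.763

The smallest circle enclosing two points has them as diameter endpoints.
Centre = midpoint = (1, -8.5); r² = |A_1A_2|²/4 = 281/4 = 70.25.
Diameter = 2r = 2√(70.25) ≈ 16.763.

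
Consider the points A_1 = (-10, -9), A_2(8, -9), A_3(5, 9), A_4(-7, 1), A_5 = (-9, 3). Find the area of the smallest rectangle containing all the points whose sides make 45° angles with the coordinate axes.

478.5

In coordinates u = x + y, v = x − y the rectangle is axis-aligned; the map (x,y)→(u,v) scales areas by 2.
u-values: -19, -1, 14, -6, -6; range = 14 − (-19) = 33.
v-values: -1, 17, -4, -8, -12; range = 17 − (-12) = 29.
Area = (33 × 29) / 2 = 478.5.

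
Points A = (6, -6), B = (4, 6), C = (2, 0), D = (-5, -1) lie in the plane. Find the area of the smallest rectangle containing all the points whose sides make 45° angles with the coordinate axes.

In coordinates u = x + y, v = x − y the rectangle is axis-aligned; the map (x,y)→(u,v) scales areas by 2.
u-values: 0, 10, 2, -6; range = 10 − (-6) = 16.
v-values: 12, -2, 2, -4; range = 12 − (-4) = 16.
Area = (16 × 16) / 2 = 128.

128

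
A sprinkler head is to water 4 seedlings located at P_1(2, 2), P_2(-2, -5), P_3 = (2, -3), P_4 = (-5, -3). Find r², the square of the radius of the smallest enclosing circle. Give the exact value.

A smallest enclosing disk is always determined by at most three of the input points on its boundary.
The minimum enclosing circle is determined by three boundary points: P_1, P_2, P_4.
Their circumcentre is (-77/58, -43/58) with r² = 31265/1682.
The farthest remaining point P_3 is at distance² 27205/1682 ≤ 31265/1682.

31265/1682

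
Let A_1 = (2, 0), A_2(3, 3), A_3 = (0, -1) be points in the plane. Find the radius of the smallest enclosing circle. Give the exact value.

2.5

Side lengths²: A_1A_2² = 10, A_1A_3² = 5, A_2A_3² = 25.
Since A_2A_3² = 25 ≥ 10 + 5 = 15, the angle opposite A_2A_3 is not acute, so the smallest enclosing circle has A_2A_3 as diameter.
Centre = midpoint of A_2A_3 = (1.5, 1), r² = 25/4 = 6.25.
r = √(6.25) = 2.5.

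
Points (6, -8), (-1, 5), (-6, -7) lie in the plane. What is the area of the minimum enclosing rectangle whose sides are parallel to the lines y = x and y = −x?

170

In coordinates u = x + y, v = x − y the rectangle is axis-aligned; the map (x,y)→(u,v) scales areas by 2.
u-values: -2, 4, -13; range = 4 − (-13) = 17.
v-values: 14, -6, 1; range = 14 − (-6) = 20.
Area = (17 × 20) / 2 = 170.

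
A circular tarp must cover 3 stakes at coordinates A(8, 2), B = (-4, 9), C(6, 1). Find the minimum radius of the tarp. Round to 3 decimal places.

6.946

Side lengths²: AB² = 193, AC² = 5, BC² = 164.
Since AB² = 193 ≥ 164 + 5 = 169, the angle opposite AB is not acute, so the smallest enclosing circle has AB as diameter.
Centre = midpoint of AB = (2, 5.5), r² = 193/4 = 48.25.
r = √(48.25) ≈ 6.946.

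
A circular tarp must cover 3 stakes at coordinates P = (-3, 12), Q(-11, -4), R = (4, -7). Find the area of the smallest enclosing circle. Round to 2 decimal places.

345.96

Side lengths²: PQ² = 320, PR² = 410, QR² = 234.
Since PR² = 410 < 320 + 234 = 554, the triangle is acute, so the smallest enclosing circle is the circumcircle.
Circumcentre = (-23/11, 17/11), r² = 13325/121.
Area = π·r² = π·13325/121 ≈ 345.96.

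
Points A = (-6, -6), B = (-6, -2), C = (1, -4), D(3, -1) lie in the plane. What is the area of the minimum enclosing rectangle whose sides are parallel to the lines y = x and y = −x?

In coordinates u = x + y, v = x − y the rectangle is axis-aligned; the map (x,y)→(u,v) scales areas by 2.
u-values: -12, -8, -3, 2; range = 2 − (-12) = 14.
v-values: 0, -4, 5, 4; range = 5 − (-4) = 9.
Area = (14 × 9) / 2 = 63.

63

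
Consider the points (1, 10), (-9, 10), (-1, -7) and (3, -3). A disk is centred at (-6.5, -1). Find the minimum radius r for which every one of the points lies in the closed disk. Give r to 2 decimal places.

13.31

The required radius is the distance from (-6.5, -1) to the farthest point.
Squared distances: 177.25, 127.25, 66.25, 94.25.
Maximum is 177.25, attained at (1, 10).
r = √(177.25) ≈ 13.31.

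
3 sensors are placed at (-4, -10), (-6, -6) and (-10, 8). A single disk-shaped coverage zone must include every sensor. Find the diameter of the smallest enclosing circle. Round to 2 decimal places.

Call the three points A, B, C in the order given.
Side lengths²: AB² = 20, AC² = 360, BC² = 212.
Since AC² = 360 ≥ 212 + 20 = 232, the angle opposite AC is not acute, so the smallest enclosing circle has AC as diameter.
Centre = midpoint of AC = (-7, -1), r² = 360/4 = 90.
Diameter = 2r = 2√90 ≈ 18.97.

18.97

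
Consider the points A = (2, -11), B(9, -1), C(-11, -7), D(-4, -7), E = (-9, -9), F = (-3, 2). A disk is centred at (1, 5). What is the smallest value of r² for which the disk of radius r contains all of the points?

296

The required radius is the distance from (1, 5) to the farthest point.
Squared distances: 257, 100, 288, 169, 296, 25.
Maximum is 296, attained at E.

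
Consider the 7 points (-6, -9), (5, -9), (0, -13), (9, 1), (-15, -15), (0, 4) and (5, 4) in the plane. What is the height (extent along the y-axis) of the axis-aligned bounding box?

max y = 4, min y = -15, so height = 19.

19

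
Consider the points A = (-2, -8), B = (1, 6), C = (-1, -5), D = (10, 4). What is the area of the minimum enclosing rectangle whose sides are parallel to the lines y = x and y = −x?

132

In coordinates u = x + y, v = x − y the rectangle is axis-aligned; the map (x,y)→(u,v) scales areas by 2.
u-values: -10, 7, -6, 14; range = 14 − (-10) = 24.
v-values: 6, -5, 4, 6; range = 6 − (-5) = 11.
Area = (24 × 11) / 2 = 132.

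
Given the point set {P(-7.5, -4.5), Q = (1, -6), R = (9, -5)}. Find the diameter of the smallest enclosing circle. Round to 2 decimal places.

16.51

Side lengths²: PQ² = 74.5, PR² = 272.5, QR² = 65.
Since PR² = 272.5 ≥ 74.5 + 65 = 139.5, the angle opposite PR is not acute, so the smallest enclosing circle has PR as diameter.
Centre = midpoint of PR = (0.75, -4.75), r² = 272.5/4 = 68.125.
Diameter = 2r = 2√(68.125) ≈ 16.51.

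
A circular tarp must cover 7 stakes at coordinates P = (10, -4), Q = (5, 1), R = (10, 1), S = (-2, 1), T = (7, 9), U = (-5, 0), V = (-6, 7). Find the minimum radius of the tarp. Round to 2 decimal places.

9.71

By Welzl's lemma the MEC is supported by two points (diametrically opposite) or three points (on a circumcircle).
The farthest pair is P–V with squared distance 377. The circle on this segment as diameter has centre (2, 1.5) and r² = 377/4 = 94.25.
Check Q: distance² to centre = 9.25 ≤ 94.25, so it lies inside.
All remaining points lie in this disk, and no smaller disk contains both endpoints, so this is the minimum enclosing circle.
r = √(94.25) ≈ 9.71.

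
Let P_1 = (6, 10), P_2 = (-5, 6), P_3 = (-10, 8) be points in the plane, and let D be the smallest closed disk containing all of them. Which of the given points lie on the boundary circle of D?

P_1, P_3

Side lengths²: P_1P_2² = 137, P_1P_3² = 260, P_2P_3² = 29.
Since P_1P_3² = 260 ≥ 137 + 29 = 166, the angle opposite P_1P_3 is not acute, so the smallest enclosing circle has P_1P_3 as diameter.
Centre = midpoint of P_1P_3 = (-2, 9), r² = 260/4 = 65.
The points at distance exactly r from the centre are P_1, P_3 — 2 points.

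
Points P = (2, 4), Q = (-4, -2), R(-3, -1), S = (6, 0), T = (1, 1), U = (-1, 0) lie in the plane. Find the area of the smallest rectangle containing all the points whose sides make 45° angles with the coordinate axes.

In coordinates u = x + y, v = x − y the rectangle is axis-aligned; the map (x,y)→(u,v) scales areas by 2.
u-values: 6, -6, -4, 6, 2, -1; range = 6 − (-6) = 12.
v-values: -2, -2, -2, 6, 0, -1; range = 6 − (-2) = 8.
Area = (12 × 8) / 2 = 48.

48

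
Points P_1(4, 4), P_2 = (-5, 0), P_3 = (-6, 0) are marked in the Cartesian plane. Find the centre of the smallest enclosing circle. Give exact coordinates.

(-1, 2)

Side lengths²: P_1P_2² = 97, P_1P_3² = 116, P_2P_3² = 1.
Since P_1P_3² = 116 ≥ 97 + 1 = 98, the angle opposite P_1P_3 is not acute, so the smallest enclosing circle has P_1P_3 as diameter.
Centre = midpoint of P_1P_3 = (-1, 2), r² = 116/4 = 29.
Centre = (-1, 2).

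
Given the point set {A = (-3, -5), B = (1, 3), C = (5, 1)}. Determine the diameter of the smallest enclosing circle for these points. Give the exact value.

Side lengths²: AB² = 80, AC² = 100, BC² = 20.
Since AC² = 100 ≥ 80 + 20 = 100, the angle opposite AC is not acute, so the smallest enclosing circle has AC as diameter.
Centre = midpoint of AC = (1, -2), r² = 100/4 = 25.
Diameter = 2r = 2√25 = 10.

10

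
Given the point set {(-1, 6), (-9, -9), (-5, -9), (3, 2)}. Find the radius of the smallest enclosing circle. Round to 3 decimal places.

8.508

A smallest enclosing disk is always determined by at most three of the input points on its boundary.
The minimum enclosing circle is determined by three boundary points: (-1, 6), (-9, -9), (3, 2).
Their circumcentre is (-215/46, -77/46) with r² = 76585/1058.
The farthest remaining point (-5, -9) is at distance² 56897/1058 ≤ 76585/1058.
r = √(76585/1058) ≈ 8.508.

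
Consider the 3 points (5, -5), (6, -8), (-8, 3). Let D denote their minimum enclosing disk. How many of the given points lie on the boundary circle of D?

2

Call the three points A, B, C in the order given.
Side lengths²: AB² = 10, AC² = 233, BC² = 317.
Since BC² = 317 ≥ 233 + 10 = 243, the angle opposite BC is not acute, so the smallest enclosing circle has BC as diameter.
Centre = midpoint of BC = (-1, -2.5), r² = 317/4 = 79.25.
The points at distance exactly r from the centre are (6, -8), (-8, 3) — 2 points.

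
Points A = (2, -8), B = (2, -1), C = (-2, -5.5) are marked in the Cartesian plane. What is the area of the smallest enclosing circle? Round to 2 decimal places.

Side lengths²: AB² = 49, AC² = 22.25, BC² = 36.25.
Since AB² = 49 < 36.25 + 22.25 = 58.5, the triangle is acute, so the smallest enclosing circle is the circumcircle.
Circumcentre = (1.40625, -4.5), r² = 12.6025390625.
Area = π·r² = π·12.6025390625 ≈ 39.59.

39.59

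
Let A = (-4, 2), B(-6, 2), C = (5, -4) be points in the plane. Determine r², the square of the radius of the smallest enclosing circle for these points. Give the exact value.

Side lengths²: AB² = 4, AC² = 117, BC² = 157.
Since BC² = 157 ≥ 117 + 4 = 121, the angle opposite BC is not acute, so the smallest enclosing circle has BC as diameter.
Centre = midpoint of BC = (-0.5, -1), r² = 157/4 = 39.25.

39.25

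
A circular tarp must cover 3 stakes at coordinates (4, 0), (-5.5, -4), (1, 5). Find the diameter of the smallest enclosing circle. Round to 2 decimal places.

11.21

Call the three points A, B, C in the order given.
Side lengths²: AB² = 106.25, AC² = 34, BC² = 123.25.
Since BC² = 123.25 < 106.25 + 34 = 140.25, the triangle is acute, so the smallest enclosing circle is the circumcircle.
Circumcentre = (-45/28, 1/28), r² = 12325/392.
Diameter = 2r = 2√(12325/392) ≈ 11.21.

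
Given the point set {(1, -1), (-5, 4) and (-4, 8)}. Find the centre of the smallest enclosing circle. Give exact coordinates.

(-1.5, 3.5)

Call the three points A, B, C in the order given.
Side lengths²: AB² = 61, AC² = 106, BC² = 17.
Since AC² = 106 ≥ 61 + 17 = 78, the angle opposite AC is not acute, so the smallest enclosing circle has AC as diameter.
Centre = midpoint of AC = (-1.5, 3.5), r² = 106/4 = 26.5.
Centre = (-1.5, 3.5).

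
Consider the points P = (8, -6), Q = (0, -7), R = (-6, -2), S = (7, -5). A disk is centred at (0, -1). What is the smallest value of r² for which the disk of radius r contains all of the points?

The required radius is the distance from (0, -1) to the farthest point.
Squared distances: 89, 36, 37, 65.
Maximum is 89, attained at P.

89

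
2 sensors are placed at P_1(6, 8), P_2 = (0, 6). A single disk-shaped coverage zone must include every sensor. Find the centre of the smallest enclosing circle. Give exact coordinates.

(3, 7)

The smallest circle enclosing two points has them as diameter endpoints.
Centre = midpoint = (3, 7); r² = |P_1P_2|²/4 = 40/4 = 10.
Centre = (3, 7).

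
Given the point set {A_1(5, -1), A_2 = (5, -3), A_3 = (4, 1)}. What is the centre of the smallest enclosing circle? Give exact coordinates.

(4.5, -1)

Side lengths²: A_1A_2² = 4, A_1A_3² = 5, A_2A_3² = 17.
Since A_2A_3² = 17 ≥ 5 + 4 = 9, the angle opposite A_2A_3 is not acute, so the smallest enclosing circle has A_2A_3 as diameter.
Centre = midpoint of A_2A_3 = (4.5, -1), r² = 17/4 = 4.25.
Centre = (4.5, -1).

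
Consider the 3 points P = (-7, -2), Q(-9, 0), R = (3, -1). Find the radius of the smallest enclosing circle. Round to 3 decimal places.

6.021

Side lengths²: PQ² = 8, PR² = 101, QR² = 145.
Since QR² = 145 ≥ 101 + 8 = 109, the angle opposite QR is not acute, so the smallest enclosing circle has QR as diameter.
Centre = midpoint of QR = (-3, -0.5), r² = 145/4 = 36.25.
r = √(36.25) ≈ 6.021.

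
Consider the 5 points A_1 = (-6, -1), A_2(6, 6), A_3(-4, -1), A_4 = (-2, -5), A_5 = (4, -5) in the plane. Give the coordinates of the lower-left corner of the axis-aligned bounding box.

(-6, -5)

x-range [-6, 6], y-range [-5, 6].
The lower-left corner is (-6, -5).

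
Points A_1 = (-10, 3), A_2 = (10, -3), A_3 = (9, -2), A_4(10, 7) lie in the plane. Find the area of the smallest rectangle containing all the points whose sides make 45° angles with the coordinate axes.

312

In coordinates u = x + y, v = x − y the rectangle is axis-aligned; the map (x,y)→(u,v) scales areas by 2.
u-values: -7, 7, 7, 17; range = 17 − (-7) = 24.
v-values: -13, 13, 11, 3; range = 13 − (-13) = 26.
Area = (24 × 26) / 2 = 312.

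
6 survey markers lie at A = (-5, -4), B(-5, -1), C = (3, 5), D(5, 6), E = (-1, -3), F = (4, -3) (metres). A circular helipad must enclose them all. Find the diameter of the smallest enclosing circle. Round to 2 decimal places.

14.14

The farthest pair is A–D with squared distance 200. The circle on this segment as diameter has centre (0, 1) and r² = 200/4 = 50.
Check B: distance² to centre = 29 ≤ 50, so it lies inside.
All remaining points lie in this disk, and no smaller disk contains both endpoints, so this is the minimum enclosing circle.
Diameter = 2r = 2√50 ≈ 14.14.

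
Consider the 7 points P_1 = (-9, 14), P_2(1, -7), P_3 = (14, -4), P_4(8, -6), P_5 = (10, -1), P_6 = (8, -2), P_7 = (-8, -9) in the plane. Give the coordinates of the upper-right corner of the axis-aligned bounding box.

x-range [-9, 14], y-range [-9, 14].
The upper-right corner is (14, 14).

(14, 14)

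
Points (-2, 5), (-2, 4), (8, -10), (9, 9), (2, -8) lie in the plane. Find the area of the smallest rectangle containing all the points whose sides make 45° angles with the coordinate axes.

In coordinates u = x + y, v = x − y the rectangle is axis-aligned; the map (x,y)→(u,v) scales areas by 2.
u-values: 3, 2, -2, 18, -6; range = 18 − (-6) = 24.
v-values: -7, -6, 18, 0, 10; range = 18 − (-7) = 25.
Area = (24 × 25) / 2 = 300.

300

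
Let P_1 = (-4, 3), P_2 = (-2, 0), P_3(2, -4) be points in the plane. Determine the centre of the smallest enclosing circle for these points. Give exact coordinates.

Side lengths²: P_1P_2² = 13, P_1P_3² = 85, P_2P_3² = 32.
Since P_1P_3² = 85 ≥ 32 + 13 = 45, the angle opposite P_1P_3 is not acute, so the smallest enclosing circle has P_1P_3 as diameter.
Centre = midpoint of P_1P_3 = (-1, -0.5), r² = 85/4 = 21.25.
Centre = (-1, -0.5).

(-1, -0.5)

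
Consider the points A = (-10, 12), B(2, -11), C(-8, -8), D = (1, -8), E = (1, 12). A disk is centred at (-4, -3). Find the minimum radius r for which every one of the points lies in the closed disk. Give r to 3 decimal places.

16.155

The required radius is the distance from (-4, -3) to the farthest point.
Squared distances: 261, 100, 41, 50, 250.
Maximum is 261, attained at A.
r = √261 ≈ 16.155.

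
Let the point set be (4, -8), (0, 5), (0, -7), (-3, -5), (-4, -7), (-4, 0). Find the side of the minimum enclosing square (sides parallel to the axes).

13

The bounding box has width 8 and height 13.
An axis-aligned square enclosing the set must have side ≥ max(width, height).
So the minimum side is max(8, 13) = 13.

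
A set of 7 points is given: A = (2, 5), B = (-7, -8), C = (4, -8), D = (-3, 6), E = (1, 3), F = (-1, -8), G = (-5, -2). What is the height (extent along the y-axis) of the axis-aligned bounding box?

14

max y = 6, min y = -8, so height = 14.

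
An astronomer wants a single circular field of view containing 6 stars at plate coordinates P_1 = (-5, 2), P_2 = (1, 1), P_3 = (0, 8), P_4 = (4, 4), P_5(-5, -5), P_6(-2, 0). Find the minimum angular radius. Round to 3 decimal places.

A smallest enclosing disk is always determined by at most three of the input points on its boundary.
The farthest pair is P_3–P_5 with squared distance 194. The circle on this segment as diameter has centre (-2.5, 1.5) and r² = 194/4 = 48.5.
Check P_1: distance² to centre = 6.5 ≤ 48.5, so it lies inside.
All remaining points lie in this disk, and no smaller disk contains both endpoints, so this is the minimum enclosing circle.
r = √(48.5) ≈ 6.964.

6.964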